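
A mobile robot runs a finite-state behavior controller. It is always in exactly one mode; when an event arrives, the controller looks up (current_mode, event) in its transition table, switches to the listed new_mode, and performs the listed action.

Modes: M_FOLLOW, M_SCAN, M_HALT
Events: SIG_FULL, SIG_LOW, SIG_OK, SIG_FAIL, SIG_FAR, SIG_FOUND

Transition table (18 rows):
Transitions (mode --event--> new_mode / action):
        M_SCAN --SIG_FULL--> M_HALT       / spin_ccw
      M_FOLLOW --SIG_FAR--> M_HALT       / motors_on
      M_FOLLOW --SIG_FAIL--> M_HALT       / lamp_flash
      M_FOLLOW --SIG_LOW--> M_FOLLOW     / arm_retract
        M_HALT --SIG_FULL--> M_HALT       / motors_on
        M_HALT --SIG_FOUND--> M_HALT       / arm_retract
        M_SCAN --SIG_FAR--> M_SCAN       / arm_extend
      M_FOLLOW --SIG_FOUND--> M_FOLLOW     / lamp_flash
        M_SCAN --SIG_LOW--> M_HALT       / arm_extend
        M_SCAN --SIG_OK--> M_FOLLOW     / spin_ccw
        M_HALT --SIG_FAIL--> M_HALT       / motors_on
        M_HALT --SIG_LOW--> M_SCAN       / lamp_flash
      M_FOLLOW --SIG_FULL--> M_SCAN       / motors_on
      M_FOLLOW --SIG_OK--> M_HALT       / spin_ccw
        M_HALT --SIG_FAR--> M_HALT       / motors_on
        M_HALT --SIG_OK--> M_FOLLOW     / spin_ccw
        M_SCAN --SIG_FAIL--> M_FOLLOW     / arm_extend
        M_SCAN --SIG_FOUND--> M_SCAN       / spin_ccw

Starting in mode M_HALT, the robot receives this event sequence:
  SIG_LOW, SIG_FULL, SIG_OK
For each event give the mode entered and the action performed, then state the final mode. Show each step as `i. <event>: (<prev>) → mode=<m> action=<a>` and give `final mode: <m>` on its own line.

1. SIG_LOW: (M_HALT) → mode=M_SCAN action=lamp_flash
2. SIG_FULL: (M_SCAN) → mode=M_HALT action=spin_ccw
3. SIG_OK: (M_HALT) → mode=M_FOLLOW action=spin_ccw

final mode: M_FOLLOW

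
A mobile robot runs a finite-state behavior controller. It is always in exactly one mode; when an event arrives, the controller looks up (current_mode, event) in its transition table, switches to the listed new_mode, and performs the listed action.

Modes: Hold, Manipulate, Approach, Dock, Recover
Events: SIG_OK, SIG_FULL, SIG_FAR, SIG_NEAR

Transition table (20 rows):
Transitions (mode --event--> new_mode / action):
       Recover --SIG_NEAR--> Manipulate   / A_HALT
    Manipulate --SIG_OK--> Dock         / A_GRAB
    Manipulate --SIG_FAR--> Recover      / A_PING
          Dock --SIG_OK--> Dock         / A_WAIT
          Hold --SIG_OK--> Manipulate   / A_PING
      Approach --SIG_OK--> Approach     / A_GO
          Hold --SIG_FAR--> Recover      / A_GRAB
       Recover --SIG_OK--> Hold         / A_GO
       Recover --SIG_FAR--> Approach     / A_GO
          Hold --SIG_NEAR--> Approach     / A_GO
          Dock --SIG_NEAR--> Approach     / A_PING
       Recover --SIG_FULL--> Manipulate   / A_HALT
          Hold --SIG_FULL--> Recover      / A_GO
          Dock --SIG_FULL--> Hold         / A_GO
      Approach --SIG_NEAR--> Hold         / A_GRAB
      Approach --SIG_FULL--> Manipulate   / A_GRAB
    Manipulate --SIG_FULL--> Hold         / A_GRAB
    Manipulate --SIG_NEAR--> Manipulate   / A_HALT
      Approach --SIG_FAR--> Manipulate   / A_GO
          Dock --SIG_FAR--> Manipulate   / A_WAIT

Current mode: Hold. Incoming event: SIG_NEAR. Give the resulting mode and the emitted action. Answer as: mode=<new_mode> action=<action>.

mode=Approach action=A_GO

current mode = Hold; filter table to that mode:
  (Hold, SIG_OK) → (Manipulate, A_PING)
  (Hold, SIG_FAR) → (Recover, A_GRAB)
  (Hold, SIG_NEAR) → (Approach, A_GO)  ← event matches
  (Hold, SIG_FULL) → (Recover, A_GO)
event = SIG_NEAR selects (Approach, A_GO)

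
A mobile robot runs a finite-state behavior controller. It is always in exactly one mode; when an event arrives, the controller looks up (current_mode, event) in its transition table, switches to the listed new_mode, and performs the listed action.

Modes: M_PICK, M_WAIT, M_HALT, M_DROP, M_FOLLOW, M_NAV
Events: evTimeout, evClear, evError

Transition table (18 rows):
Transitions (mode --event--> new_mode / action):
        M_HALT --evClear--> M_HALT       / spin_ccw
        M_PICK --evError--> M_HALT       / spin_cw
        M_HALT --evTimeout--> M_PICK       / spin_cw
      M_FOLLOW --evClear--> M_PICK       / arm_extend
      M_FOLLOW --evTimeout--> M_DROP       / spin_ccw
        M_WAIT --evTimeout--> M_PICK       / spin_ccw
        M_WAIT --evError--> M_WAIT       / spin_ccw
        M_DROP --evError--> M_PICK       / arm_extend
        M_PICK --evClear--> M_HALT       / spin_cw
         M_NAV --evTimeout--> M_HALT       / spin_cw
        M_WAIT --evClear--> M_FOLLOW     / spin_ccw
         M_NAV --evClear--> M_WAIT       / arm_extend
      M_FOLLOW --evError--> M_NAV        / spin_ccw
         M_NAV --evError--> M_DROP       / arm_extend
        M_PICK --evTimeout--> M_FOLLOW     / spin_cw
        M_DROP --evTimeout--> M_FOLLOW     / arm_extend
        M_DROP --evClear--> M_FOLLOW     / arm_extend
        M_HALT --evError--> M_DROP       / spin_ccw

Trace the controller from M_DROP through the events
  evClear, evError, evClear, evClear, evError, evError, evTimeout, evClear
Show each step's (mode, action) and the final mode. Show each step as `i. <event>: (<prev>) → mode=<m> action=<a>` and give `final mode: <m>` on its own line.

1. evClear: (M_DROP) → mode=M_FOLLOW action=arm_extend
2. evError: (M_FOLLOW) → mode=M_NAV action=spin_ccw
3. evClear: (M_NAV) → mode=M_WAIT action=arm_extend
4. evClear: (M_WAIT) → mode=M_FOLLOW action=spin_ccw
5. evError: (M_FOLLOW) → mode=M_NAV action=spin_ccw
6. evError: (M_NAV) → mode=M_DROP action=arm_extend
7. evTimeout: (M_DROP) → mode=M_FOLLOW action=arm_extend
8. evClear: (M_FOLLOW) → mode=M_PICK action=arm_extend

final mode: M_PICK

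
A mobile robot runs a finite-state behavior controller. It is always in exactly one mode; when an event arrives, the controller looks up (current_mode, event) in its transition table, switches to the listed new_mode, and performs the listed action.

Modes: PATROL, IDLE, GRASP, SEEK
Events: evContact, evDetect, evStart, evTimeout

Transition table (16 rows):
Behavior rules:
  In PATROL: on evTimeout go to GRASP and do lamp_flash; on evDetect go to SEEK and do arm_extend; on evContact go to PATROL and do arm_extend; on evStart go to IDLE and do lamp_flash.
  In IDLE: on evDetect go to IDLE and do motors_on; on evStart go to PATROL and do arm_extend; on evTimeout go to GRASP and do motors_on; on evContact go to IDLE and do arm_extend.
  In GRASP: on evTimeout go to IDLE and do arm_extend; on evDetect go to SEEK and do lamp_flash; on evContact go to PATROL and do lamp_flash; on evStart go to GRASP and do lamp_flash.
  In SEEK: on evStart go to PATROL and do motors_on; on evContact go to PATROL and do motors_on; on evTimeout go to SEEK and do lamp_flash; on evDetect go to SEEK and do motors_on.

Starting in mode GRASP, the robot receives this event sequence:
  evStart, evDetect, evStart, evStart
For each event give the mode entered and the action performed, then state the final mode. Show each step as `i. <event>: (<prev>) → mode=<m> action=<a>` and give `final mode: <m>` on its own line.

1. evStart: (GRASP) → mode=GRASP action=lamp_flash
2. evDetect: (GRASP) → mode=SEEK action=lamp_flash
3. evStart: (SEEK) → mode=PATROL action=motors_on
4. evStart: (PATROL) → mode=IDLE action=lamp_flash

final mode: IDLE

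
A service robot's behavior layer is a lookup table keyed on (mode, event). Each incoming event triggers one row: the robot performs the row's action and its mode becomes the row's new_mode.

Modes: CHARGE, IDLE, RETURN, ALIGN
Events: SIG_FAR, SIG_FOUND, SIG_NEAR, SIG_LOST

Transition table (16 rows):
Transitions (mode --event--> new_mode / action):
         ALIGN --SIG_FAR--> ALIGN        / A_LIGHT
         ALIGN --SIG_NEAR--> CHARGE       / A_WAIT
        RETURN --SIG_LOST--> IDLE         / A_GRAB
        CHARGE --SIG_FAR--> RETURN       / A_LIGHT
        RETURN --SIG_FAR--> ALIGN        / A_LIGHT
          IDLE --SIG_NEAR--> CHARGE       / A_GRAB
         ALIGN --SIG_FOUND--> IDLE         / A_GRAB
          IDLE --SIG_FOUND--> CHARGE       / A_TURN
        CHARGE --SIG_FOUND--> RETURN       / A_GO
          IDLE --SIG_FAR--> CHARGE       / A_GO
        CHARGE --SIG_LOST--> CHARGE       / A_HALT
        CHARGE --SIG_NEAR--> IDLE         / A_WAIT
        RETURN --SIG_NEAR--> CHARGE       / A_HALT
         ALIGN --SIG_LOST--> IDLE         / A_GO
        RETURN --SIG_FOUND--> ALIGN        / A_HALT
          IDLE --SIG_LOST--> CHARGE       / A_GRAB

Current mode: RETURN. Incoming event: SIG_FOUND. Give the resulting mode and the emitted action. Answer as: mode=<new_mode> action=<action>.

current mode = RETURN; filter table to that mode:
  (RETURN, SIG_LOST) → (IDLE, A_GRAB)
  (RETURN, SIG_FAR) → (ALIGN, A_LIGHT)
  (RETURN, SIG_NEAR) → (CHARGE, A_HALT)
  (RETURN, SIG_FOUND) → (ALIGN, A_HALT)  ← event matches
event = SIG_FOUND selects (ALIGN, A_HALT)

mode=ALIGN action=A_HALT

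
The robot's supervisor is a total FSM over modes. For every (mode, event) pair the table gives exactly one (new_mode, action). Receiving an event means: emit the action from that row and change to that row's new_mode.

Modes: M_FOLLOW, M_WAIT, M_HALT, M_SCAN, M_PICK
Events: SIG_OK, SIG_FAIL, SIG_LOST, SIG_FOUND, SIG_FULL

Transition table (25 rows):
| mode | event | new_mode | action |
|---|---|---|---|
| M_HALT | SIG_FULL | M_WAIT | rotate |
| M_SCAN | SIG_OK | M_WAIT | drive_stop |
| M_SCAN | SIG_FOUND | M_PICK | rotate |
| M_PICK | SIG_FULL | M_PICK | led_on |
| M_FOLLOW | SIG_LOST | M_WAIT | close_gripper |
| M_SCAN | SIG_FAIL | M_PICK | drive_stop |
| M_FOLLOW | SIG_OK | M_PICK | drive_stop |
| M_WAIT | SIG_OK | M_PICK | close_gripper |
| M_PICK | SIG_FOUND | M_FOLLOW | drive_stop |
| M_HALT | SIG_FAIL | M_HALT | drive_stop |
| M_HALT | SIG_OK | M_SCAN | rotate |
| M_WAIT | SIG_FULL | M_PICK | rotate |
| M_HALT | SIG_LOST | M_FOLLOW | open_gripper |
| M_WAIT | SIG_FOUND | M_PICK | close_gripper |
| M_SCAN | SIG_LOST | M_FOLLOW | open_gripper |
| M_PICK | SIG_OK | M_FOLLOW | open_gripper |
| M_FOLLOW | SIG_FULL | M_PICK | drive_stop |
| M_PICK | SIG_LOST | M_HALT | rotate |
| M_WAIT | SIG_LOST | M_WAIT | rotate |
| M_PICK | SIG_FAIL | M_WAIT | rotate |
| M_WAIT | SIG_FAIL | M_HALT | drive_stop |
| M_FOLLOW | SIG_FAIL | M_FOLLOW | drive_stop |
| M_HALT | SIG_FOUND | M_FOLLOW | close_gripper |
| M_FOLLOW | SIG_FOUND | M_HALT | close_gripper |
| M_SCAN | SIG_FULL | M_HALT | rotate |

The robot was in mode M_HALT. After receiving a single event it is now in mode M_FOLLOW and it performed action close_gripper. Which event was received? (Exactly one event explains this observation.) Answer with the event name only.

try SIG_OK: (M_HALT, SIG_OK) → (M_SCAN, rotate)
try SIG_FAIL: (M_HALT, SIG_FAIL) → (M_HALT, drive_stop)
try SIG_LOST: (M_HALT, SIG_LOST) → (M_FOLLOW, open_gripper)
try SIG_FOUND: (M_HALT, SIG_FOUND) → (M_FOLLOW, close_gripper)  ← matches
try SIG_FULL: (M_HALT, SIG_FULL) → (M_WAIT, rotate)

SIG_FOUND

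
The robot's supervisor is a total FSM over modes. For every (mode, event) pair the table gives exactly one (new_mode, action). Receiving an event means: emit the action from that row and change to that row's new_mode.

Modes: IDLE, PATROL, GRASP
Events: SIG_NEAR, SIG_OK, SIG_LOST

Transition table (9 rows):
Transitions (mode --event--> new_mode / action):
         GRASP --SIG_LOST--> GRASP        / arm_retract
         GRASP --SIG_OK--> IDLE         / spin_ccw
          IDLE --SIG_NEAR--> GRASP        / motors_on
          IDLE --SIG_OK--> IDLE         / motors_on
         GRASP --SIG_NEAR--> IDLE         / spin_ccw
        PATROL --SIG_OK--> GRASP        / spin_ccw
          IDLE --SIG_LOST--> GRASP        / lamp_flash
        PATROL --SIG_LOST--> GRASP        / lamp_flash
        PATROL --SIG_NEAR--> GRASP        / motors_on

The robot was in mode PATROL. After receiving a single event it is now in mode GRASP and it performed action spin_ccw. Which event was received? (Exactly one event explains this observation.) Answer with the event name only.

SIG_OK

try SIG_NEAR: (PATROL, SIG_NEAR) → (GRASP, motors_on)
try SIG_OK: (PATROL, SIG_OK) → (GRASP, spin_ccw)  ← matches
try SIG_LOST: (PATROL, SIG_LOST) → (GRASP, lamp_flash)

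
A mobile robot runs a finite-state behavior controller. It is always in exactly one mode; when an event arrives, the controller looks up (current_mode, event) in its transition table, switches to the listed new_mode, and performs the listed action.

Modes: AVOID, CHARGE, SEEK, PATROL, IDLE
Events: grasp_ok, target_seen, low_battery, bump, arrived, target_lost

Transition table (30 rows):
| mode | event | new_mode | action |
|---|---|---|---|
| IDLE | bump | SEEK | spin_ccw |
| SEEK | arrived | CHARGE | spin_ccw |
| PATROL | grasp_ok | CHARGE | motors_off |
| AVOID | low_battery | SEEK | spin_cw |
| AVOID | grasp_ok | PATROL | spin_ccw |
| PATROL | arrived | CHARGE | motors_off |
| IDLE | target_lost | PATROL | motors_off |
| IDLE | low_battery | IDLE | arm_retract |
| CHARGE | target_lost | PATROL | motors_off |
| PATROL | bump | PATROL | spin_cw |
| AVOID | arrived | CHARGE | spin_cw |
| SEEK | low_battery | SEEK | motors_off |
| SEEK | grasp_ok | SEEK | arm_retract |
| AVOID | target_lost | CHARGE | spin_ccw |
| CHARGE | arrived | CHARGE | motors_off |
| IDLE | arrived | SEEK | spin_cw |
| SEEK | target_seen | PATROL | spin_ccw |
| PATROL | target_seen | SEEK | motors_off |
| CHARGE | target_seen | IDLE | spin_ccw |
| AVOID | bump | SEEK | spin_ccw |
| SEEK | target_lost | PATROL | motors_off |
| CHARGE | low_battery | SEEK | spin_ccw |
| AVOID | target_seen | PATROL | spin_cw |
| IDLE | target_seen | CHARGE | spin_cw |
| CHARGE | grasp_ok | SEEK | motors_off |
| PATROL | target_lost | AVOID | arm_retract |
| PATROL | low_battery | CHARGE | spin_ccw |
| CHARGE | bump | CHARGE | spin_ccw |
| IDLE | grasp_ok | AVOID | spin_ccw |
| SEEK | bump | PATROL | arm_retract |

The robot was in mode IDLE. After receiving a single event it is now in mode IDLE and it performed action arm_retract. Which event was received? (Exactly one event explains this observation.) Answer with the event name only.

try grasp_ok: (IDLE, grasp_ok) → (AVOID, spin_ccw)
try target_seen: (IDLE, target_seen) → (CHARGE, spin_cw)
try low_battery: (IDLE, low_battery) → (IDLE, arm_retract)  ← matches
try bump: (IDLE, bump) → (SEEK, spin_ccw)
try arrived: (IDLE, arrived) → (SEEK, spin_cw)
try target_lost: (IDLE, target_lost) → (PATROL, motors_off)

low_battery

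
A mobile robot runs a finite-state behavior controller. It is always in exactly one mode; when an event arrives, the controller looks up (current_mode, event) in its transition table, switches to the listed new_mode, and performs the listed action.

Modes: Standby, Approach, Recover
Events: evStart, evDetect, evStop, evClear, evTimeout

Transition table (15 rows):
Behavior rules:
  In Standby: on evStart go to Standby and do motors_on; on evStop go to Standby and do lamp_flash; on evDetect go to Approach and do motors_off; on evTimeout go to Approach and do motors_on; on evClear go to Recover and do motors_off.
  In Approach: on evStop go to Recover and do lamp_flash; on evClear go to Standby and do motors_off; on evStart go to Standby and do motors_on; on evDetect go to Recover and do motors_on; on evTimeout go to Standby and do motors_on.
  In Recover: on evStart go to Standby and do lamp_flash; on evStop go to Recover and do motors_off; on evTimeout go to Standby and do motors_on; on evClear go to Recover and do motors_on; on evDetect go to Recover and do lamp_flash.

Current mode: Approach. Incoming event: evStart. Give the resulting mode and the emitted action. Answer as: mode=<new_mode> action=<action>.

current mode = Approach; filter table to that mode:
  (Approach, evStop) → (Recover, lamp_flash)
  (Approach, evClear) → (Standby, motors_off)
  (Approach, evStart) → (Standby, motors_on)  ← event matches
  (Approach, evDetect) → (Recover, motors_on)
  (Approach, evTimeout) → (Standby, motors_on)
event = evStart selects (Standby, motors_on)

mode=Standby action=motors_on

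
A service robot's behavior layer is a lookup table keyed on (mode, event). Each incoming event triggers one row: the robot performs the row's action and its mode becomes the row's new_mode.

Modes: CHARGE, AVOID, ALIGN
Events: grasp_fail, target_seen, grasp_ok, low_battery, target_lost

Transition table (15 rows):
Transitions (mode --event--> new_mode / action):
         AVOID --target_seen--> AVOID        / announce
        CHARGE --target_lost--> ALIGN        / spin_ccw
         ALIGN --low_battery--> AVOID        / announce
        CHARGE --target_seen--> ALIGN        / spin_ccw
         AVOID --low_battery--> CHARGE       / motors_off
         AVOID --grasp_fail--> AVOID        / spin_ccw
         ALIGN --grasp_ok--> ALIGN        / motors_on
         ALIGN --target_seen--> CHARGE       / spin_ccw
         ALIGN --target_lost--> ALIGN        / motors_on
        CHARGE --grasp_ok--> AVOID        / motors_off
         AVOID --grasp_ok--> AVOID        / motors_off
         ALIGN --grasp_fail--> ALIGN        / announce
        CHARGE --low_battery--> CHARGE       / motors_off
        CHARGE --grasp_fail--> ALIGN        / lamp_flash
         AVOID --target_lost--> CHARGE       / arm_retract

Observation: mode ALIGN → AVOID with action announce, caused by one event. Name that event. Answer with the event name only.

low_battery

try grasp_fail: (ALIGN, grasp_fail) → (ALIGN, announce)
try target_seen: (ALIGN, target_seen) → (CHARGE, spin_ccw)
try grasp_ok: (ALIGN, grasp_ok) → (ALIGN, motors_on)
try low_battery: (ALIGN, low_battery) → (AVOID, announce)  ← matches
try target_lost: (ALIGN, target_lost) → (ALIGN, motors_on)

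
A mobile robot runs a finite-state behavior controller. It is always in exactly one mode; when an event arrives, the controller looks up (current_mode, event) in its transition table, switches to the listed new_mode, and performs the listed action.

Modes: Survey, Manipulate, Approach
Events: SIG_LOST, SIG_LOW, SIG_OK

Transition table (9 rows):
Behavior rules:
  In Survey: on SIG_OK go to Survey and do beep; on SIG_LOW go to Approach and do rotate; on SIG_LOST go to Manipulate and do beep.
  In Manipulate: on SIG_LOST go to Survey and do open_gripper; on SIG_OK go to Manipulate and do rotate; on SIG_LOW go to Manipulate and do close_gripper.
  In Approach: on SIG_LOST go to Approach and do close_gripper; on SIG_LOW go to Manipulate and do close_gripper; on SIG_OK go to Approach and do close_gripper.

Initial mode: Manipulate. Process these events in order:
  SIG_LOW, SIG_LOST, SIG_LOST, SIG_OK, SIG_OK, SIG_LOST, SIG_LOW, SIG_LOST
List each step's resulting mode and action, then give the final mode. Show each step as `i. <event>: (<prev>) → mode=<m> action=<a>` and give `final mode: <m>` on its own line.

final mode: Approach

1. SIG_LOW: (Manipulate) → mode=Manipulate action=close_gripper
2. SIG_LOST: (Manipulate) → mode=Survey action=open_gripper
3. SIG_LOST: (Survey) → mode=Manipulate action=beep
4. SIG_OK: (Manipulate) → mode=Manipulate action=rotate
5. SIG_OK: (Manipulate) → mode=Manipulate action=rotate
6. SIG_LOST: (Manipulate) → mode=Survey action=open_gripper
7. SIG_LOW: (Survey) → mode=Approach action=rotate
8. SIG_LOST: (Approach) → mode=Approach action=close_gripper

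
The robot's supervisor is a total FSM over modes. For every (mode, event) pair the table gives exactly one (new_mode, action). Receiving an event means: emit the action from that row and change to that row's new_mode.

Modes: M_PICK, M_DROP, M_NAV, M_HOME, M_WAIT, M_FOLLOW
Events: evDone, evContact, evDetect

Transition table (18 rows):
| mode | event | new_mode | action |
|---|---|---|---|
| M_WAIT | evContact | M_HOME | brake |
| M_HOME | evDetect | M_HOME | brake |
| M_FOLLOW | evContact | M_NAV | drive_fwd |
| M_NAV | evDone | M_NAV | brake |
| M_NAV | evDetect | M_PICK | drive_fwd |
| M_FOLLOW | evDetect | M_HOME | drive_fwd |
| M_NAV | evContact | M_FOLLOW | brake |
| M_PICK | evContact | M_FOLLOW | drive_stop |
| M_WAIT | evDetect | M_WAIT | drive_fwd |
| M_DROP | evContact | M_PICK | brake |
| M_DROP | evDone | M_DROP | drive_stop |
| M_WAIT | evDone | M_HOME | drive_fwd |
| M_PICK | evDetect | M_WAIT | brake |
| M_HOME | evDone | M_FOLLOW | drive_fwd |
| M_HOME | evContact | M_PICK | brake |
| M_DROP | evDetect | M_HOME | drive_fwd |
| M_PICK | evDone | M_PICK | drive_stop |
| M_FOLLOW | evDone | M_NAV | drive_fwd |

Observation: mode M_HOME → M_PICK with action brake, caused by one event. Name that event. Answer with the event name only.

try evDone: (M_HOME, evDone) → (M_FOLLOW, drive_fwd)
try evContact: (M_HOME, evContact) → (M_PICK, brake)  ← matches
try evDetect: (M_HOME, evDetect) → (M_HOME, brake)

evContact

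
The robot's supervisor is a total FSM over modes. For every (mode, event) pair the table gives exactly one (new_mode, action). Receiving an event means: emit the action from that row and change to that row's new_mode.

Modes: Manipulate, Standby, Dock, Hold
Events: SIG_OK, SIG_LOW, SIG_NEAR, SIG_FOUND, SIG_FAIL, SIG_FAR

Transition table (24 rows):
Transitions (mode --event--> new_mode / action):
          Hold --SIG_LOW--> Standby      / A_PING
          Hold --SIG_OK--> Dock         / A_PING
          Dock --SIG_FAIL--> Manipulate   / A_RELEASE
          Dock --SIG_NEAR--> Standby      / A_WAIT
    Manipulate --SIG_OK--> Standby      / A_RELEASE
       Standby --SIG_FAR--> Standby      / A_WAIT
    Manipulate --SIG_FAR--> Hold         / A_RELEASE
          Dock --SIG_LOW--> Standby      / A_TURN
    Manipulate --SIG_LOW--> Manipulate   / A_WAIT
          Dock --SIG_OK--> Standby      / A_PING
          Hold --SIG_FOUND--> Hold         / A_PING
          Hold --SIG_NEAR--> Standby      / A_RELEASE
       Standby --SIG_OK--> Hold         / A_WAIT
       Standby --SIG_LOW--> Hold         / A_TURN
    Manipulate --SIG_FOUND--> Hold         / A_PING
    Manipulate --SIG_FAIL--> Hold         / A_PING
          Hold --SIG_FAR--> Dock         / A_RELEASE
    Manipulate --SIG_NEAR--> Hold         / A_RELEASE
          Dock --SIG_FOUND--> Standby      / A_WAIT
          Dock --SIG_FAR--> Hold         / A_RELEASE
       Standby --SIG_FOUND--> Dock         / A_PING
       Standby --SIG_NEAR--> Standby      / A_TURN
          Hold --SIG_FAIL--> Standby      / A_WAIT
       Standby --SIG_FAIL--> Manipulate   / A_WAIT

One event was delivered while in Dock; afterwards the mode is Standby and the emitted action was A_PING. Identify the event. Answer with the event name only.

SIG_OK

try SIG_OK: (Dock, SIG_OK) → (Standby, A_PING)  ← matches
try SIG_LOW: (Dock, SIG_LOW) → (Standby, A_TURN)
try SIG_NEAR: (Dock, SIG_NEAR) → (Standby, A_WAIT)
try SIG_FOUND: (Dock, SIG_FOUND) → (Standby, A_WAIT)
try SIG_FAIL: (Dock, SIG_FAIL) → (Manipulate, A_RELEASE)
try SIG_FAR: (Dock, SIG_FAR) → (Hold, A_RELEASE)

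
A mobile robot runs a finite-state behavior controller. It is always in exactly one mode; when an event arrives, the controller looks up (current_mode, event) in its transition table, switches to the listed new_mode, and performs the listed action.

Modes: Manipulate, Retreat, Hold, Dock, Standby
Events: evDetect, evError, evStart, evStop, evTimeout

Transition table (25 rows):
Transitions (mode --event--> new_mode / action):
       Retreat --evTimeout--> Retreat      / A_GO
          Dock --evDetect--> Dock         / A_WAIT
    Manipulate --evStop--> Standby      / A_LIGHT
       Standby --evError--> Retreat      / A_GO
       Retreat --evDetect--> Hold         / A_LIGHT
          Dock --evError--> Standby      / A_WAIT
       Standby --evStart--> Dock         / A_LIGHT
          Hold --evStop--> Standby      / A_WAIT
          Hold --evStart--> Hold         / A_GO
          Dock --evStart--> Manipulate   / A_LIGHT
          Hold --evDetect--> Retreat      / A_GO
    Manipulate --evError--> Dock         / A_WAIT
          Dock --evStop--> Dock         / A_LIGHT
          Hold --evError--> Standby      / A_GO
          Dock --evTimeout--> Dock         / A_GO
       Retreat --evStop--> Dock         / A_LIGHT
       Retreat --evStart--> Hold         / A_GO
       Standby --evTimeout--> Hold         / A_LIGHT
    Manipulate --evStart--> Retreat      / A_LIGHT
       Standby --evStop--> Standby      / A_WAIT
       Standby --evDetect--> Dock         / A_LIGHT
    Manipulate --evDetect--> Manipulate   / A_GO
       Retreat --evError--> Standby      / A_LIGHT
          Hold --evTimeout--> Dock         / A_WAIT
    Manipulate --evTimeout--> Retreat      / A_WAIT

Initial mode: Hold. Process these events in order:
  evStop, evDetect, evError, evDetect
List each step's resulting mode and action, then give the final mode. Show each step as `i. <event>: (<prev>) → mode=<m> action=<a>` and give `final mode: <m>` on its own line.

final mode: Dock

1. evStop: (Hold) → mode=Standby action=A_WAIT
2. evDetect: (Standby) → mode=Dock action=A_LIGHT
3. evError: (Dock) → mode=Standby action=A_WAIT
4. evDetect: (Standby) → mode=Dock action=A_LIGHT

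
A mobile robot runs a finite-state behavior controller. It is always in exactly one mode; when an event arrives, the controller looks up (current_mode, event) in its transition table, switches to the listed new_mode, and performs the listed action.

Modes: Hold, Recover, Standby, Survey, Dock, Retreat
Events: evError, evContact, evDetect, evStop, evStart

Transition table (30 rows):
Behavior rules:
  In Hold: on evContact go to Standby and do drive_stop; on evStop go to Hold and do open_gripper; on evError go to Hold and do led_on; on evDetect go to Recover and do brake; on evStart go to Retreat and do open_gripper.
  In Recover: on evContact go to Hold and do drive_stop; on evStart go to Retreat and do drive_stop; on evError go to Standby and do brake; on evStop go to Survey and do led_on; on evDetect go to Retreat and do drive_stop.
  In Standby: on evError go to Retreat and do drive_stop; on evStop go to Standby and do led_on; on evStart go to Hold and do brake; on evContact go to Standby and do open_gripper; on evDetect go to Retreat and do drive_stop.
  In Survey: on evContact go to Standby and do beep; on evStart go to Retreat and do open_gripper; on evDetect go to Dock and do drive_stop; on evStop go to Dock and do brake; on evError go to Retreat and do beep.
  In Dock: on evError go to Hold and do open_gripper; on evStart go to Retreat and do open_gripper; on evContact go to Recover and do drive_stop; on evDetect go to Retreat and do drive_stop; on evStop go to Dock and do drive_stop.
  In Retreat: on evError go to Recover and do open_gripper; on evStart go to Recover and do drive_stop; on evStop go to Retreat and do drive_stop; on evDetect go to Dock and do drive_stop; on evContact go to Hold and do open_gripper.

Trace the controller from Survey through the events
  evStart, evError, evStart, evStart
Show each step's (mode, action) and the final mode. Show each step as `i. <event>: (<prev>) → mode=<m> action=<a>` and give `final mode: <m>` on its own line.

final mode: Recover

1. evStart: (Survey) → mode=Retreat action=open_gripper
2. evError: (Retreat) → mode=Recover action=open_gripper
3. evStart: (Recover) → mode=Retreat action=drive_stop
4. evStart: (Retreat) → mode=Recover action=drive_stop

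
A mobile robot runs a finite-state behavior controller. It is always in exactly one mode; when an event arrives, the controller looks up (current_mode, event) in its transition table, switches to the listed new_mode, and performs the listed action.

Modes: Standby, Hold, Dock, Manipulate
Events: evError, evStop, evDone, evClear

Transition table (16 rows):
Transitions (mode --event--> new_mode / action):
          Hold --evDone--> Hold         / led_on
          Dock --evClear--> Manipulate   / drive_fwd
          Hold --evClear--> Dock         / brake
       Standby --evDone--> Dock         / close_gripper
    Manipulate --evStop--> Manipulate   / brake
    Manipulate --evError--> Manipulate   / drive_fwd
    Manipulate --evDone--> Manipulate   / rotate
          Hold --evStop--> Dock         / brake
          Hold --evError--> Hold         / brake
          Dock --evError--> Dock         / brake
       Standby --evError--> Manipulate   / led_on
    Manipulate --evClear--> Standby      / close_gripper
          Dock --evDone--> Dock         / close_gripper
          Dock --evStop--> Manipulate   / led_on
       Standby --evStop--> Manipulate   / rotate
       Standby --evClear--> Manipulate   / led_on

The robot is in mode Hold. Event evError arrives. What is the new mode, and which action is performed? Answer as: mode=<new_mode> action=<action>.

current mode = Hold; filter table to that mode:
  (Hold, evDone) → (Hold, led_on)
  (Hold, evClear) → (Dock, brake)
  (Hold, evStop) → (Dock, brake)
  (Hold, evError) → (Hold, brake)  ← event matches
event = evError selects (Hold, brake)

mode=Hold action=brake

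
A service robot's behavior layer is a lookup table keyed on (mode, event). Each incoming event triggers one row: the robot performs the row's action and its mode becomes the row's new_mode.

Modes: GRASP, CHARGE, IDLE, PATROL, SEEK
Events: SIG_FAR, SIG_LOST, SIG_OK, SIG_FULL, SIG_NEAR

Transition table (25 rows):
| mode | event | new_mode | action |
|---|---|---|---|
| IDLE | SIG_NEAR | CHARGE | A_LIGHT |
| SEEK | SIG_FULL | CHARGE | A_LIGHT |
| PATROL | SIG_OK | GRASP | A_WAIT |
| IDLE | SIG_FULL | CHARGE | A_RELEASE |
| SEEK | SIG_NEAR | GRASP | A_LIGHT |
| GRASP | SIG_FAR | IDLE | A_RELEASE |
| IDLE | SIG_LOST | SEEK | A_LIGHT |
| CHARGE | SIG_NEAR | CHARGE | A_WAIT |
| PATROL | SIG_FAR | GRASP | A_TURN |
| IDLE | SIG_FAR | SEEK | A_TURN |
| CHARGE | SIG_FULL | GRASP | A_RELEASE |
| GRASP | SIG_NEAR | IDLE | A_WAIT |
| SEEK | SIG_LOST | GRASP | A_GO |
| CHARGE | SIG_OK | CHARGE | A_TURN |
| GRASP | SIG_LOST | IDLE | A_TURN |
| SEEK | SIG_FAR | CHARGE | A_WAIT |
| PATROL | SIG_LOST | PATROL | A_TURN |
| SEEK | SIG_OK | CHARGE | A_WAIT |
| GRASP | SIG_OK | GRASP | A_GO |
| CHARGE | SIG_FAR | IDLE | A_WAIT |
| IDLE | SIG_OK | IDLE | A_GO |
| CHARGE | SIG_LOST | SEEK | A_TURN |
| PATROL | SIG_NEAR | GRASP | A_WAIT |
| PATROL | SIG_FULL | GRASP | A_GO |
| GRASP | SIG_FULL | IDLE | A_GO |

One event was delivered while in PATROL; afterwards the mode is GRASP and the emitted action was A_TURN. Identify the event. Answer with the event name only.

SIG_FAR

try SIG_FAR: (PATROL, SIG_FAR) → (GRASP, A_TURN)  ← matches
try SIG_LOST: (PATROL, SIG_LOST) → (PATROL, A_TURN)
try SIG_OK: (PATROL, SIG_OK) → (GRASP, A_WAIT)
try SIG_FULL: (PATROL, SIG_FULL) → (GRASP, A_GO)
try SIG_NEAR: (PATROL, SIG_NEAR) → (GRASP, A_WAIT)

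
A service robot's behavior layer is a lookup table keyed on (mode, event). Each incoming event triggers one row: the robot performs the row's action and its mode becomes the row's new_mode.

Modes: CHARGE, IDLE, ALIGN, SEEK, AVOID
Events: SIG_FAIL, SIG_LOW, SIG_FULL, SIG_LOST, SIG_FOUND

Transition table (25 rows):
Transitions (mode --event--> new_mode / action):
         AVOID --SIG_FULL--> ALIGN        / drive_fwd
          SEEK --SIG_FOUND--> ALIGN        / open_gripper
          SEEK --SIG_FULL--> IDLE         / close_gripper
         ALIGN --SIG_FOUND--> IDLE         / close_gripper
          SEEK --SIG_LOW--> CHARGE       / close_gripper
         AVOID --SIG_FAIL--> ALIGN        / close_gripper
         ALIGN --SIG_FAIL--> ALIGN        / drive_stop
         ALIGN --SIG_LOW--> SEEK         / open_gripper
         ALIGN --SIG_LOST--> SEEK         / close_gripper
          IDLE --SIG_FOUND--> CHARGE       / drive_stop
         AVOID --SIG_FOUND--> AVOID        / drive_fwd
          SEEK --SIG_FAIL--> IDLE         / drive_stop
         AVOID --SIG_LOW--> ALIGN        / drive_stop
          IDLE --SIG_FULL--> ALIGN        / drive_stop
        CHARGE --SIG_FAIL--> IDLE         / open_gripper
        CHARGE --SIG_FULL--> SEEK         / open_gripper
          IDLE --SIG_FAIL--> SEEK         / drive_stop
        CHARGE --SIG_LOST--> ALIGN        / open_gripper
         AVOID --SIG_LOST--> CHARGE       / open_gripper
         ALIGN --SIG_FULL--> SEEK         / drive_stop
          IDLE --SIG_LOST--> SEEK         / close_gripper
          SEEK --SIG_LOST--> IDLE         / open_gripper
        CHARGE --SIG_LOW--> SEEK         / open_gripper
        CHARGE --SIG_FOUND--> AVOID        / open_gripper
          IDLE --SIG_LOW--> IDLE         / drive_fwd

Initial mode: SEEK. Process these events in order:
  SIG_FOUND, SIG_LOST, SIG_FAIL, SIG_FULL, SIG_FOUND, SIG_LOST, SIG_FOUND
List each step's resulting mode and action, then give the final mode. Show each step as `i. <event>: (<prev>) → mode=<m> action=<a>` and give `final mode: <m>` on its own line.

final mode: ALIGN

1. SIG_FOUND: (SEEK) → mode=ALIGN action=open_gripper
2. SIG_LOST: (ALIGN) → mode=SEEK action=close_gripper
3. SIG_FAIL: (SEEK) → mode=IDLE action=drive_stop
4. SIG_FULL: (IDLE) → mode=ALIGN action=drive_stop
5. SIG_FOUND: (ALIGN) → mode=IDLE action=close_gripper
6. SIG_LOST: (IDLE) → mode=SEEK action=close_gripper
7. SIG_FOUND: (SEEK) → mode=ALIGN action=open_gripper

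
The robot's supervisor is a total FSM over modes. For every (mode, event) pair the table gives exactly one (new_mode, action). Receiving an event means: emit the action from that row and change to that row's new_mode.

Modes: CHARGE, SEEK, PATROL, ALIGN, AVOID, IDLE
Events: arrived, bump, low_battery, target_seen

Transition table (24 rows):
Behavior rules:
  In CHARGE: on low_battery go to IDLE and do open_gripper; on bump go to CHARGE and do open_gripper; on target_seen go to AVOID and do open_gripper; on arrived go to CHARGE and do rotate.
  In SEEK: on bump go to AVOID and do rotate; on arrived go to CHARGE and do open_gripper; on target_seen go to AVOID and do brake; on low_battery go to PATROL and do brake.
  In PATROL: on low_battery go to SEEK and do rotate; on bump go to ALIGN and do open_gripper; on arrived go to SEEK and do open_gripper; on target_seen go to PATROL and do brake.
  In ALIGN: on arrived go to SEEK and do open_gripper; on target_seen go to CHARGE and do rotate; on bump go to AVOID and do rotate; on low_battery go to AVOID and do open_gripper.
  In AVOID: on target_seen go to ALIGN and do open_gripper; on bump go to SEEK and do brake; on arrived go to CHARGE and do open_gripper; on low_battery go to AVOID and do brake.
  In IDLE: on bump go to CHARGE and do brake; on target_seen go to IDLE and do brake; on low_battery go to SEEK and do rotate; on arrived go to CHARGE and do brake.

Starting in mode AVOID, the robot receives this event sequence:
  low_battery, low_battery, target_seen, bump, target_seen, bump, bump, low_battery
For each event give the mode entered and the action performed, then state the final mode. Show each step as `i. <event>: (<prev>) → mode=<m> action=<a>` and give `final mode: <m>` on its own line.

1. low_battery: (AVOID) → mode=AVOID action=brake
2. low_battery: (AVOID) → mode=AVOID action=brake
3. target_seen: (AVOID) → mode=ALIGN action=open_gripper
4. bump: (ALIGN) → mode=AVOID action=rotate
5. target_seen: (AVOID) → mode=ALIGN action=open_gripper
6. bump: (ALIGN) → mode=AVOID action=rotate
7. bump: (AVOID) → mode=SEEK action=brake
8. low_battery: (SEEK) → mode=PATROL action=brake

final mode: PATROL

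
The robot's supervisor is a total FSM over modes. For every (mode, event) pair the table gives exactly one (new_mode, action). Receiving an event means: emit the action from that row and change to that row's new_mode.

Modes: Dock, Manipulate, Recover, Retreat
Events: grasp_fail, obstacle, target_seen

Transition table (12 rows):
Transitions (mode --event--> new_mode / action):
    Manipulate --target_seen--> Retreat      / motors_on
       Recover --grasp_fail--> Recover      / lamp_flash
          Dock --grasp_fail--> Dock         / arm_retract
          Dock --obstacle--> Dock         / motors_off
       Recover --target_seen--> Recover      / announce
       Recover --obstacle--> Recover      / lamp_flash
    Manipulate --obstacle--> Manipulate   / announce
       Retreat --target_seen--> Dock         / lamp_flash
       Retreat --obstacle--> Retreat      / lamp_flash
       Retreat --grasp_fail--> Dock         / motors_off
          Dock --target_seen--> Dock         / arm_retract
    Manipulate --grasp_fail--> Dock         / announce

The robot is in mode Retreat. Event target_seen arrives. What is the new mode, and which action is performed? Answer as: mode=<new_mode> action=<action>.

mode=Dock action=lamp_flash

current mode = Retreat; filter table to that mode:
  (Retreat, target_seen) → (Dock, lamp_flash)  ← event matches
  (Retreat, obstacle) → (Retreat, lamp_flash)
  (Retreat, grasp_fail) → (Dock, motors_off)
event = target_seen selects (Dock, lamp_flash)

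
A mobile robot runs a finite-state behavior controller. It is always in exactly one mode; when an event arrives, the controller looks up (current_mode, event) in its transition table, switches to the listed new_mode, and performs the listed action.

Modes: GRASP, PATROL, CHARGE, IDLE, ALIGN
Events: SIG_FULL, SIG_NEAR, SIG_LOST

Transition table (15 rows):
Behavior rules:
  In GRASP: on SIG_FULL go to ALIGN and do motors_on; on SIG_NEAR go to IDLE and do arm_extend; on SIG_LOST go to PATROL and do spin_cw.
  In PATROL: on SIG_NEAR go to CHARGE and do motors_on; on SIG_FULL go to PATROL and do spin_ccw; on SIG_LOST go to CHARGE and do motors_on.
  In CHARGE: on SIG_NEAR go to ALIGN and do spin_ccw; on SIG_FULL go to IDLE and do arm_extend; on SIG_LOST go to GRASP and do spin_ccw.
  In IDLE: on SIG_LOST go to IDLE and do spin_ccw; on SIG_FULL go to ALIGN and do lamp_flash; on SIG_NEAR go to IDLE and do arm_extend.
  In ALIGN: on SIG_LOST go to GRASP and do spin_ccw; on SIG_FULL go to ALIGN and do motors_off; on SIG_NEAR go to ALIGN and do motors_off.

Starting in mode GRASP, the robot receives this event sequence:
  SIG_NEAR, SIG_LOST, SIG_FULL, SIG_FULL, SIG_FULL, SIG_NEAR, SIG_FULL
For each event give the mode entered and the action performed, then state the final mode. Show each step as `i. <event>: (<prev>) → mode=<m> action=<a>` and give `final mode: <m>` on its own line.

final mode: ALIGN

1. SIG_NEAR: (GRASP) → mode=IDLE action=arm_extend
2. SIG_LOST: (IDLE) → mode=IDLE action=spin_ccw
3. SIG_FULL: (IDLE) → mode=ALIGN action=lamp_flash
4. SIG_FULL: (ALIGN) → mode=ALIGN action=motors_off
5. SIG_FULL: (ALIGN) → mode=ALIGN action=motors_off
6. SIG_NEAR: (ALIGN) → mode=ALIGN action=motors_off
7. SIG_FULL: (ALIGN) → mode=ALIGN action=motors_off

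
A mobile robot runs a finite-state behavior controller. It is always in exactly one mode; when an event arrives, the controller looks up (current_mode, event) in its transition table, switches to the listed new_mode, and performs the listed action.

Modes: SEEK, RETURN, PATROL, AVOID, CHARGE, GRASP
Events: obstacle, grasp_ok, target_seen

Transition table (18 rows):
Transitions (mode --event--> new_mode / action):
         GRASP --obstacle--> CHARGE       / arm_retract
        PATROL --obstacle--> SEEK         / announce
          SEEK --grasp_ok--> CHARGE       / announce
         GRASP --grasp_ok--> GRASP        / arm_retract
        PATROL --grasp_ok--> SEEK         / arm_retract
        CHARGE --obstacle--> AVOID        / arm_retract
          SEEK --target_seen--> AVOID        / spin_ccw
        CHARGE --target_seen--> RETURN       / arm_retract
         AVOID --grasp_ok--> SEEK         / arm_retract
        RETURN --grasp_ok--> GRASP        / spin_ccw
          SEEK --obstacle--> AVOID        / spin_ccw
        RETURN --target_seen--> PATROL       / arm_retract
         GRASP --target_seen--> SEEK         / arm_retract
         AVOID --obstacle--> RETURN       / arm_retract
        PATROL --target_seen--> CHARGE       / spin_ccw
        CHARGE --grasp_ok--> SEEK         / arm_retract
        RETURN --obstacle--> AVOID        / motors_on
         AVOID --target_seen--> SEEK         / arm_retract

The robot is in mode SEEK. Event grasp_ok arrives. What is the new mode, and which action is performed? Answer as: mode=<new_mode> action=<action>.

mode=CHARGE action=announce

current mode = SEEK; filter table to that mode:
  (SEEK, grasp_ok) → (CHARGE, announce)  ← event matches
  (SEEK, target_seen) → (AVOID, spin_ccw)
  (SEEK, obstacle) → (AVOID, spin_ccw)
event = grasp_ok selects (CHARGE, announce)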